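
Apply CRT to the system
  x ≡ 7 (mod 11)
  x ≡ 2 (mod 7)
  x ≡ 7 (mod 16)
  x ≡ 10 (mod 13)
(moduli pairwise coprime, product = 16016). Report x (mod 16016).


Product of moduli M = 11 · 7 · 16 · 13 = 16016.
Merge one congruence at a time:
  Start: x ≡ 7 (mod 11).
  Combine with x ≡ 2 (mod 7); new modulus lcm = 77.
    Write x = 7 + 11·t and substitute into x ≡ 2 (mod 7): 11·t ≡ 2 − 7 = -5 (mod 7).
    Reduce coefficients mod 7: 4·t ≡ 2 (mod 7).
    The inverse of 4 mod 7 is 2 (since 4·2 = 8 = 1·7 + 1), so t ≡ 2·2 = 4 ≡ 4 (mod 7).
    Then x = 7 + 11·4 = 51, valid modulo lcm(11, 7) = 77: x ≡ 51 (mod 77).
  Combine with x ≡ 7 (mod 16); new modulus lcm = 1232.
    Write x = 51 + 77·t and substitute into x ≡ 7 (mod 16): 77·t ≡ 7 − 51 = -44 (mod 16).
    Reduce coefficients mod 16: 13·t ≡ 4 (mod 16).
    The inverse of 13 mod 16 is 5 (since 13·5 = 65 = 4·16 + 1), so t ≡ 5·4 = 20 ≡ 4 (mod 16).
    Then x = 51 + 77·4 = 359, valid modulo lcm(77, 16) = 1232: x ≡ 359 (mod 1232).
  Combine with x ≡ 10 (mod 13); new modulus lcm = 16016.
    Write x = 359 + 1232·t and substitute into x ≡ 10 (mod 13): 1232·t ≡ 10 − 359 = -349 (mod 13).
    Reduce coefficients mod 13: 10·t ≡ 2 (mod 13).
    The inverse of 10 mod 13 is 4 (since 10·4 = 40 = 3·13 + 1), so t ≡ 4·2 = 8 ≡ 8 (mod 13).
    Then x = 359 + 1232·8 = 10215, valid modulo lcm(1232, 13) = 16016: x ≡ 10215 (mod 16016).
Verify against each original: 10215 mod 11 = 7, 10215 mod 7 = 2, 10215 mod 16 = 7, 10215 mod 13 = 10.

x ≡ 10215 (mod 16016).


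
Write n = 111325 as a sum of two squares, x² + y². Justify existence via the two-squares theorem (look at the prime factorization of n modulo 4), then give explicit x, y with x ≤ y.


Step 1: Factor n = 111325 = 5^2 · 61 · 73.
Step 2: Check the mod-4 condition on each prime factor: 5 ≡ 1 (mod 4), exponent 2; 61 ≡ 1 (mod 4), exponent 1; 73 ≡ 1 (mod 4), exponent 1.
All primes ≡ 3 (mod 4) appear to even exponent (or don't appear), so by the two-squares theorem n IS expressible as a sum of two squares.
Step 3: Build a representation. Group n = k² · m with k = 5 and m = 61 · 73 = 4453 (a product of primes ≡ 1 (mod 4)); a representation of m scales to one of n via (k·x)² + (k·y)² = k²(x² + y²). Each prime p ≡ 1 (mod 4) is itself a sum of two squares; find a² by testing p − a² for a perfect square:
  61: 61 − 1² = 60, 61 − 2² = 57, 61 − 3² = 52, 61 − 4² = 45, 61 − 5² = 36 = 6² ⇒ 61 = 5² + 6².
  73: 73 − 1² = 72, 73 − 2² = 69, 73 − 3² = 64 = 8² ⇒ 73 = 3² + 8².
  Combine using the Brahmagupta–Fibonacci identity (a² + b²)(c² + d²) = (ac − bd)² + (ad + bc)² = (ac + bd)² + (ad − bc)²:
  61 · 73 = 4453: from (5² + 6²)(3² + 8²), take (5·3 − 6·8, 5·8 + 6·3) = (15 − 48, 40 + 18) = (-33, 58); dropping signs (only squares matter) gives (33, 58); check 33² + 58² = 1089 + 3364 = 4453 ✓.
  Scale by k = 5: (5·33, 5·58) = (165, 290).
Step 4: Order so x ≤ y and verify: 165² + 290² = 27225 + 84100 = 111325 = n. ✓

n = 111325 = 165² + 290² (one valid representation with x ≤ y).


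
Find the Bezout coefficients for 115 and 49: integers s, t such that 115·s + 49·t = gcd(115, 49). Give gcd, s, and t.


Euclidean algorithm on (115, 49) — divide until remainder is 0:
  115 = 2 · 49 + 17
  49 = 2 · 17 + 15
  17 = 1 · 15 + 2
  15 = 7 · 2 + 1
  2 = 2 · 1 + 0
gcd(115, 49) = 1.
Track Bezout coefficients alongside the remainders: start with r₀ = 115 = a·1 + b·0 (s = 1, t = 0) and r₁ = 49 = a·0 + b·1 (s = 0, t = 1); each new remainder r_{k+1} = r_{k-1} − q_k·r_k inherits s_{k+1} = s_{k-1} − q_k·s_k, t_{k+1} = t_{k-1} − q_k·t_k, so r_k = a·s_k + b·t_k at every step:
  q = 2: r = 17, s = 1 − 2·0 = 1, t = 0 − 2·1 = -2  (check: 115·1 + 49·(-2) = 17)
  q = 2: r = 15, s = 0 − 2·1 = -2, t = 1 − 2·(-2) = 5  (check: 115·(-2) + 49·5 = 15)
  q = 1: r = 2, s = 1 − 1·(-2) = 3, t = -2 − 1·5 = -7  (check: 115·3 + 49·(-7) = 2)
  q = 7: r = 1, s = -2 − 7·3 = -23, t = 5 − 7·(-7) = 54  (check: 115·(-23) + 49·54 = 1)
The row with r = 1 (the gcd) gives the Bezout coefficients s = -23, t = 54.
Result: 115 · (-23) + 49 · (54) = 1.

gcd(115, 49) = 1; s = -23, t = 54 (check: 115·(-23) + 49·54 = 1).


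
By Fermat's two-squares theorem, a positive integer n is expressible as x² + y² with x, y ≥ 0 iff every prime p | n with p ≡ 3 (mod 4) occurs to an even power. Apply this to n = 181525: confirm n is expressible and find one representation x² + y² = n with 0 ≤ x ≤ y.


Step 1: Factor n = 181525 = 5^2 · 53 · 137.
Step 2: Check the mod-4 condition on each prime factor: 5 ≡ 1 (mod 4), exponent 2; 53 ≡ 1 (mod 4), exponent 1; 137 ≡ 1 (mod 4), exponent 1.
All primes ≡ 3 (mod 4) appear to even exponent (or don't appear), so by the two-squares theorem n IS expressible as a sum of two squares.
Step 3: Build a representation. Group n = k² · m with k = 5 and m = 53 · 137 = 7261 (a product of primes ≡ 1 (mod 4)); a representation of m scales to one of n via (k·x)² + (k·y)² = k²(x² + y²). Each prime p ≡ 1 (mod 4) is itself a sum of two squares; find a² by testing p − a² for a perfect square:
  53: 53 − 1² = 52, 53 − 2² = 49 = 7² ⇒ 53 = 2² + 7².
  137: 137 − 1² = 136, 137 − 2² = 133, 137 − 3² = 128, 137 − 4² = 121 = 11² ⇒ 137 = 4² + 11².
  Combine using the Brahmagupta–Fibonacci identity (a² + b²)(c² + d²) = (ac − bd)² + (ad + bc)² = (ac + bd)² + (ad − bc)²:
  53 · 137 = 7261: from (2² + 7²)(4² + 11²), take (2·4 − 7·11, 2·11 + 7·4) = (8 − 77, 22 + 28) = (-69, 50); dropping signs (only squares matter) gives (69, 50); check 69² + 50² = 4761 + 2500 = 7261 ✓.
  Scale by k = 5: (5·69, 5·50) = (345, 250).
Step 4: Order so x ≤ y and verify: 250² + 345² = 62500 + 119025 = 181525 = n. ✓

n = 181525 = 250² + 345² (one valid representation with x ≤ y).


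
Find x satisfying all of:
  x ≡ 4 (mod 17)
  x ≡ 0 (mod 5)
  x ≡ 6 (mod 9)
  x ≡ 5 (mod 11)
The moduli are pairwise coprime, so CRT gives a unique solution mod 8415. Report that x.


Product of moduli M = 17 · 5 · 9 · 11 = 8415.
Merge one congruence at a time:
  Start: x ≡ 4 (mod 17).
  Combine with x ≡ 0 (mod 5); new modulus lcm = 85.
    Write x = 4 + 17·t and substitute into x ≡ 0 (mod 5): 17·t ≡ 0 − 4 = -4 (mod 5).
    Reduce coefficients mod 5: 2·t ≡ 1 (mod 5).
    The inverse of 2 mod 5 is 3 (since 2·3 = 6 = 1·5 + 1), so t ≡ 3·1 = 3 ≡ 3 (mod 5).
    Then x = 4 + 17·3 = 55, valid modulo lcm(17, 5) = 85: x ≡ 55 (mod 85).
  Combine with x ≡ 6 (mod 9); new modulus lcm = 765.
    Write x = 55 + 85·t and substitute into x ≡ 6 (mod 9): 85·t ≡ 6 − 55 = -49 (mod 9).
    Reduce coefficients mod 9: 4·t ≡ 5 (mod 9).
    The inverse of 4 mod 9 is 7 (since 4·7 = 28 = 3·9 + 1), so t ≡ 7·5 = 35 ≡ 8 (mod 9).
    Then x = 55 + 85·8 = 735, valid modulo lcm(85, 9) = 765: x ≡ 735 (mod 765).
  Combine with x ≡ 5 (mod 11); new modulus lcm = 8415.
    Write x = 735 + 765·t and substitute into x ≡ 5 (mod 11): 765·t ≡ 5 − 735 = -730 (mod 11).
    Reduce coefficients mod 11: 6·t ≡ 7 (mod 11).
    The inverse of 6 mod 11 is 2 (since 6·2 = 12 = 1·11 + 1), so t ≡ 2·7 = 14 ≡ 3 (mod 11).
    Then x = 735 + 765·3 = 3030, valid modulo lcm(765, 11) = 8415: x ≡ 3030 (mod 8415).
Verify against each original: 3030 mod 17 = 4, 3030 mod 5 = 0, 3030 mod 9 = 6, 3030 mod 11 = 5.

x ≡ 3030 (mod 8415).


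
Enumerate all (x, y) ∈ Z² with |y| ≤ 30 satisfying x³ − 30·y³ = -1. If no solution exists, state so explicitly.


The equation is x³ - 30y³ = -1. For fixed y, x³ = 30·y³ − 1, so a solution requires the RHS to be a perfect cube.
Strategy: iterate y from -30 to 30, compute RHS = 30·y³ − 1, and check whether it is a (positive or negative) perfect cube.
Check small values of y:
  y = 0: RHS = -1 = (-1)³ ⇒ x = -1 works.
  y = 1: RHS = 29 is not a perfect cube.
  y = -1: RHS = -31 is not a perfect cube.
  y = 2: RHS = 239 is not a perfect cube.
  y = -2: RHS = -241 is not a perfect cube.
  y = 3: RHS = 809 is not a perfect cube.
  y = -3: RHS = -811 is not a perfect cube.
Continuing the search up to |y| = 30 finds no further solutions beyond those listed.
Collected solutions: (-1, 0).

Solutions (with |y| ≤ 30): (-1, 0).


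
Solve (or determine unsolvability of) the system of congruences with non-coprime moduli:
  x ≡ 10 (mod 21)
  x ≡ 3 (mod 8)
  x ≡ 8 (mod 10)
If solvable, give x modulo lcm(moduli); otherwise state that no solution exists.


Moduli 21, 8, 10 are not pairwise coprime, so CRT works modulo lcm(m_i) when all pairwise compatibility conditions hold.
Pairwise compatibility: gcd(m_i, m_j) must divide a_i - a_j for every pair.
Merge one congruence at a time:
  Start: x ≡ 10 (mod 21).
  Combine with x ≡ 3 (mod 8): gcd(21, 8) = 1; 3 - 10 = -7, which IS divisible by 1, so compatible.
    Write x = 10 + 21·t and substitute into x ≡ 3 (mod 8): 21·t ≡ 3 − 10 = -7 (mod 8).
    Reduce coefficients mod 8: 5·t ≡ 1 (mod 8).
    The inverse of 5 mod 8 is 5 (since 5·5 = 25 = 3·8 + 1), so t ≡ 5·1 = 5 ≡ 5 (mod 8).
    Then x = 10 + 21·5 = 115, valid modulo lcm(21, 8) = 168: x ≡ 115 (mod 168).
  Combine with x ≡ 8 (mod 10): gcd(168, 10) = 2, and 8 - 115 = -107 is NOT divisible by 2.
    ⇒ system is inconsistent (no integer solution).

No solution (the system is inconsistent).


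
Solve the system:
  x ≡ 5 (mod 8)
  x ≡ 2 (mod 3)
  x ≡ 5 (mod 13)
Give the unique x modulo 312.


Moduli 8, 3, 13 are pairwise coprime; by CRT there is a unique solution modulo M = 8 · 3 · 13 = 312.
Solve pairwise, accumulating the modulus:
  Start with x ≡ 5 (mod 8).
  Combine with x ≡ 2 (mod 3): since gcd(8, 3) = 1, we get a unique residue mod 24.
    Write x = 5 + 8·t and substitute into x ≡ 2 (mod 3): 8·t ≡ 2 − 5 = -3 (mod 3).
    Reduce coefficients mod 3: 2·t ≡ 0 (mod 3).
    The inverse of 2 mod 3 is 2 (since 2·2 = 4 = 1·3 + 1), so t ≡ 2·0 = 0 ≡ 0 (mod 3).
    Then x = 5 + 8·0 = 5, valid modulo lcm(8, 3) = 24: x ≡ 5 (mod 24).
  Combine with x ≡ 5 (mod 13): since gcd(24, 13) = 1, we get a unique residue mod 312.
    Write x = 5 + 24·t and substitute into x ≡ 5 (mod 13): 24·t ≡ 5 − 5 = 0 (mod 13).
    Reduce coefficients mod 13: 11·t ≡ 0 (mod 13).
    The inverse of 11 mod 13 is 6 (since 11·6 = 66 = 5·13 + 1), so t ≡ 6·0 = 0 ≡ 0 (mod 13).
    Then x = 5 + 24·0 = 5, valid modulo lcm(24, 13) = 312: x ≡ 5 (mod 312).
Verify: 5 mod 8 = 5 ✓, 5 mod 3 = 2 ✓, 5 mod 13 = 5 ✓.

x ≡ 5 (mod 312).


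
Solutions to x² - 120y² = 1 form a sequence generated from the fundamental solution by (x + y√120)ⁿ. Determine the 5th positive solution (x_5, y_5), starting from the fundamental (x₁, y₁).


Step 1: Find the fundamental solution (x₁, y₁) of x² - 120y² = 1.
  Expand √120 as a continued fraction. a₀ = ⌊√120⌋ = 10; iterate m_{k+1} = d_k·a_k − m_k, d_{k+1} = (120 − m_{k+1}²)/d_k, a_{k+1} = ⌊(a₀ + m_{k+1})/d_{k+1}⌋ (starting m₀ = 0, d₀ = 1), with convergents p_k = a_k·p_{k-1} + p_{k-2}, q_k = a_k·q_{k-1} + q_{k-2} (p₋₁ = 1, q₋₁ = 0):
  k = 0: a₀ = 10; p₀/q₀ = 10/1; p₀² − 120·q₀² = 100 − 120 = -20.
  k = 1: m = 10, d = 20, a = ⌊(10 + 10)/20⌋ = 1; p/q = (1·10 + 1)/(1·1 + 0) = 11/1; p² − 120·q² = 121 − 120 = 1.
  The first convergent with p² − 120·q² = 1 gives the fundamental solution (x₁, y₁) = (11, 1).
Step 2: Apply the recurrence (x_{n+1}, y_{n+1}) = (x₁x_n + 120y₁y_n, x₁y_n + y₁x_n) repeatedly.
  From (x_1, y_1) = (11, 1): x_2 = 11·11 + 120·1·1 = 241; y_2 = 11·1 + 1·11 = 22.
  From (x_2, y_2) = (241, 22): x_3 = 11·241 + 120·1·22 = 5291; y_3 = 11·22 + 1·241 = 483.
  From (x_3, y_3) = (5291, 483): x_4 = 11·5291 + 120·1·483 = 116161; y_4 = 11·483 + 1·5291 = 10604.
  From (x_4, y_4) = (116161, 10604): x_5 = 11·116161 + 120·1·10604 = 2550251; y_5 = 11·10604 + 1·116161 = 232805.
Step 3: Verify x_5² - 120·y_5² = 6503780163001 - 6503780163000 = 1 (should be 1). ✓

(x_1, y_1) = (11, 1); (x_5, y_5) = (2550251, 232805).


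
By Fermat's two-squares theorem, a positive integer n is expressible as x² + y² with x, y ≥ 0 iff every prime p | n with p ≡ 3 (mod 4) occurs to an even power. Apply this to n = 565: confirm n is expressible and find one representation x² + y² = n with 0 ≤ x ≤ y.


Step 1: Factor n = 565 = 5 · 113.
Step 2: Check the mod-4 condition on each prime factor: 5 ≡ 1 (mod 4), exponent 1; 113 ≡ 1 (mod 4), exponent 1.
All primes ≡ 3 (mod 4) appear to even exponent (or don't appear), so by the two-squares theorem n IS expressible as a sum of two squares.
Step 3: Build a representation. Here n = 5 · 113 is a product of primes ≡ 1 (mod 4). Each prime p ≡ 1 (mod 4) is itself a sum of two squares; find a² by testing p − a² for a perfect square:
  5: 5 − 1² = 4 = 2² ⇒ 5 = 1² + 2².
  113: 113 − 1² = 112, 113 − 2² = 109, 113 − 3² = 104, 113 − 4² = 97, 113 − 5² = 88, 113 − 6² = 77, 113 − 7² = 64 = 8² ⇒ 113 = 7² + 8².
  Combine using the Brahmagupta–Fibonacci identity (a² + b²)(c² + d²) = (ac − bd)² + (ad + bc)² = (ac + bd)² + (ad − bc)²:
  5 · 113 = 565: from (1² + 2²)(7² + 8²), take (1·7 − 2·8, 1·8 + 2·7) = (7 − 16, 8 + 14) = (-9, 22); dropping signs (only squares matter) gives (9, 22); check 9² + 22² = 81 + 484 = 565 ✓.
Step 4: Order so x ≤ y and verify: 9² + 22² = 81 + 484 = 565 = n. ✓

n = 565 = 9² + 22² (one valid representation with x ≤ y).


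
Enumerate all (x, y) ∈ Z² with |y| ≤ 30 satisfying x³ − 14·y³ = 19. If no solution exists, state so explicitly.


The equation is x³ - 14y³ = 19. For fixed y, x³ = 14·y³ + 19, so a solution requires the RHS to be a perfect cube.
Strategy: iterate y from -30 to 30, compute RHS = 14·y³ + 19, and check whether it is a (positive or negative) perfect cube.
Check small values of y:
  y = 0: RHS = 19 is not a perfect cube.
  y = 1: RHS = 33 is not a perfect cube.
  y = -1: RHS = 5 is not a perfect cube.
  y = 2: RHS = 131 is not a perfect cube.
  y = -2: RHS = -93 is not a perfect cube.
  y = 3: RHS = 397 is not a perfect cube.
  y = -3: RHS = -359 is not a perfect cube.
Continuing the search up to |y| = 30 finds no solutions either.
No (x, y) in the scanned range satisfies the equation.

No integer solutions with |y| ≤ 30.


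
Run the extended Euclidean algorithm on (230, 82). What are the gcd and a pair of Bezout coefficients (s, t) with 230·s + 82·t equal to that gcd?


Euclidean algorithm on (230, 82) — divide until remainder is 0:
  230 = 2 · 82 + 66
  82 = 1 · 66 + 16
  66 = 4 · 16 + 2
  16 = 8 · 2 + 0
gcd(230, 82) = 2.
Track Bezout coefficients alongside the remainders: start with r₀ = 230 = a·1 + b·0 (s = 1, t = 0) and r₁ = 82 = a·0 + b·1 (s = 0, t = 1); each new remainder r_{k+1} = r_{k-1} − q_k·r_k inherits s_{k+1} = s_{k-1} − q_k·s_k, t_{k+1} = t_{k-1} − q_k·t_k, so r_k = a·s_k + b·t_k at every step:
  q = 2: r = 66, s = 1 − 2·0 = 1, t = 0 − 2·1 = -2  (check: 230·1 + 82·(-2) = 66)
  q = 1: r = 16, s = 0 − 1·1 = -1, t = 1 − 1·(-2) = 3  (check: 230·(-1) + 82·3 = 16)
  q = 4: r = 2, s = 1 − 4·(-1) = 5, t = -2 − 4·3 = -14  (check: 230·5 + 82·(-14) = 2)
The row with r = 2 (the gcd) gives the Bezout coefficients s = 5, t = -14.
Result: 230 · (5) + 82 · (-14) = 2.

gcd(230, 82) = 2; s = 5, t = -14 (check: 230·5 + 82·(-14) = 2).


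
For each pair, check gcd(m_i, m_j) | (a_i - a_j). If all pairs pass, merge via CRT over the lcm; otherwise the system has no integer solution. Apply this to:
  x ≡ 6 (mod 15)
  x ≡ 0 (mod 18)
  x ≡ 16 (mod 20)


Moduli 15, 18, 20 are not pairwise coprime, so CRT works modulo lcm(m_i) when all pairwise compatibility conditions hold.
Pairwise compatibility: gcd(m_i, m_j) must divide a_i - a_j for every pair.
Merge one congruence at a time:
  Start: x ≡ 6 (mod 15).
  Combine with x ≡ 0 (mod 18): gcd(15, 18) = 3; 0 - 6 = -6, which IS divisible by 3, so compatible.
    Write x = 6 + 15·t and substitute into x ≡ 0 (mod 18): 15·t ≡ 0 − 6 = -6 (mod 18).
    Divide the congruence (and modulus) by g = 3: 5·t ≡ -2 (mod 6).
    Reduce coefficients mod 6: 5·t ≡ 4 (mod 6).
    The inverse of 5 mod 6 is 5 (since 5·5 = 25 = 4·6 + 1), so t ≡ 5·4 = 20 ≡ 2 (mod 6).
    Then x = 6 + 15·2 = 36, valid modulo lcm(15, 18) = 90: x ≡ 36 (mod 90).
  Combine with x ≡ 16 (mod 20): gcd(90, 20) = 10; 16 - 36 = -20, which IS divisible by 10, so compatible.
    Write x = 36 + 90·t and substitute into x ≡ 16 (mod 20): 90·t ≡ 16 − 36 = -20 (mod 20).
    Divide the congruence (and modulus) by g = 10: 9·t ≡ -2 (mod 2).
    Reduce coefficients mod 2: 1·t ≡ 0 (mod 2).
    So t ≡ 0 (mod 2).
    Then x = 36 + 90·0 = 36, valid modulo lcm(90, 20) = 180: x ≡ 36 (mod 180).
Verify: 36 mod 15 = 6, 36 mod 18 = 0, 36 mod 20 = 16.

x ≡ 36 (mod 180).


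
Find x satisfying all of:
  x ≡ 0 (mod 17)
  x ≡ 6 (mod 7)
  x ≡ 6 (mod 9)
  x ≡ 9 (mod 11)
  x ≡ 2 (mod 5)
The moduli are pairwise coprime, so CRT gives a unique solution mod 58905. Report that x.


Product of moduli M = 17 · 7 · 9 · 11 · 5 = 58905.
Merge one congruence at a time:
  Start: x ≡ 0 (mod 17).
  Combine with x ≡ 6 (mod 7); new modulus lcm = 119.
    Write x = 0 + 17·t and substitute into x ≡ 6 (mod 7): 17·t ≡ 6 − 0 = 6 (mod 7).
    Reduce coefficients mod 7: 3·t ≡ 6 (mod 7).
    The inverse of 3 mod 7 is 5 (since 3·5 = 15 = 2·7 + 1), so t ≡ 5·6 = 30 ≡ 2 (mod 7).
    Then x = 0 + 17·2 = 34, valid modulo lcm(17, 7) = 119: x ≡ 34 (mod 119).
  Combine with x ≡ 6 (mod 9); new modulus lcm = 1071.
    Write x = 34 + 119·t and substitute into x ≡ 6 (mod 9): 119·t ≡ 6 − 34 = -28 (mod 9).
    Reduce coefficients mod 9: 2·t ≡ 8 (mod 9).
    The inverse of 2 mod 9 is 5 (since 2·5 = 10 = 1·9 + 1), so t ≡ 5·8 = 40 ≡ 4 (mod 9).
    Then x = 34 + 119·4 = 510, valid modulo lcm(119, 9) = 1071: x ≡ 510 (mod 1071).
  Combine with x ≡ 9 (mod 11); new modulus lcm = 11781.
    Write x = 510 + 1071·t and substitute into x ≡ 9 (mod 11): 1071·t ≡ 9 − 510 = -501 (mod 11).
    Reduce coefficients mod 11: 4·t ≡ 5 (mod 11).
    The inverse of 4 mod 11 is 3 (since 4·3 = 12 = 1·11 + 1), so t ≡ 3·5 = 15 ≡ 4 (mod 11).
    Then x = 510 + 1071·4 = 4794, valid modulo lcm(1071, 11) = 11781: x ≡ 4794 (mod 11781).
  Combine with x ≡ 2 (mod 5); new modulus lcm = 58905.
    Write x = 4794 + 11781·t and substitute into x ≡ 2 (mod 5): 11781·t ≡ 2 − 4794 = -4792 (mod 5).
    Reduce coefficients mod 5: 1·t ≡ 3 (mod 5).
    So t ≡ 3 (mod 5).
    Then x = 4794 + 11781·3 = 40137, valid modulo lcm(11781, 5) = 58905: x ≡ 40137 (mod 58905).
Verify against each original: 40137 mod 17 = 0, 40137 mod 7 = 6, 40137 mod 9 = 6, 40137 mod 11 = 9, 40137 mod 5 = 2.

x ≡ 40137 (mod 58905).


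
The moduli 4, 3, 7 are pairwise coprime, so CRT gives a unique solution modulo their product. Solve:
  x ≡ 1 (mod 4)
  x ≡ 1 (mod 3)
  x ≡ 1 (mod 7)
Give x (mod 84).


Moduli 4, 3, 7 are pairwise coprime; by CRT there is a unique solution modulo M = 4 · 3 · 7 = 84.
Solve pairwise, accumulating the modulus:
  Start with x ≡ 1 (mod 4).
  Combine with x ≡ 1 (mod 3): since gcd(4, 3) = 1, we get a unique residue mod 12.
    Write x = 1 + 4·t and substitute into x ≡ 1 (mod 3): 4·t ≡ 1 − 1 = 0 (mod 3).
    Reduce coefficients mod 3: 1·t ≡ 0 (mod 3).
    So t ≡ 0 (mod 3).
    Then x = 1 + 4·0 = 1, valid modulo lcm(4, 3) = 12: x ≡ 1 (mod 12).
  Combine with x ≡ 1 (mod 7): since gcd(12, 7) = 1, we get a unique residue mod 84.
    Write x = 1 + 12·t and substitute into x ≡ 1 (mod 7): 12·t ≡ 1 − 1 = 0 (mod 7).
    Reduce coefficients mod 7: 5·t ≡ 0 (mod 7).
    The inverse of 5 mod 7 is 3 (since 5·3 = 15 = 2·7 + 1), so t ≡ 3·0 = 0 ≡ 0 (mod 7).
    Then x = 1 + 12·0 = 1, valid modulo lcm(12, 7) = 84: x ≡ 1 (mod 84).
Verify: 1 mod 4 = 1 ✓, 1 mod 3 = 1 ✓, 1 mod 7 = 1 ✓.

x ≡ 1 (mod 84).


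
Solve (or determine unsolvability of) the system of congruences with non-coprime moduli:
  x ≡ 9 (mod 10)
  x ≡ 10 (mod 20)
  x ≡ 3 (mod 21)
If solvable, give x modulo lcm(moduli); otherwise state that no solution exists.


Moduli 10, 20, 21 are not pairwise coprime, so CRT works modulo lcm(m_i) when all pairwise compatibility conditions hold.
Pairwise compatibility: gcd(m_i, m_j) must divide a_i - a_j for every pair.
Merge one congruence at a time:
  Start: x ≡ 9 (mod 10).
  Combine with x ≡ 10 (mod 20): gcd(10, 20) = 10, and 10 - 9 = 1 is NOT divisible by 10.
    ⇒ system is inconsistent (no integer solution).

No solution (the system is inconsistent).


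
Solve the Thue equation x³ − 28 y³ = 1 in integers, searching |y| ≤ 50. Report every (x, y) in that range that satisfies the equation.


The equation is x³ - 28y³ = 1. For fixed y, x³ = 28·y³ + 1, so a solution requires the RHS to be a perfect cube.
Strategy: iterate y from -50 to 50, compute RHS = 28·y³ + 1, and check whether it is a (positive or negative) perfect cube.
Check small values of y:
  y = 0: RHS = 1 = (1)³ ⇒ x = 1 works.
  y = 1: RHS = 29 is not a perfect cube.
  y = -1: RHS = -27 = (-3)³ ⇒ x = -3 works.
  y = 2: RHS = 225 is not a perfect cube.
  y = -2: RHS = -223 is not a perfect cube.
  y = 3: RHS = 757 is not a perfect cube.
  y = -3: RHS = -755 is not a perfect cube.
Continuing the search up to |y| = 50 finds no further solutions beyond those listed.
Collected solutions: (1, 0), (-3, -1).

Solutions (with |y| ≤ 50): (1, 0), (-3, -1).


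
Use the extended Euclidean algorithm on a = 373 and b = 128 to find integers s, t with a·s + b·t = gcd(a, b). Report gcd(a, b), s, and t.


Euclidean algorithm on (373, 128) — divide until remainder is 0:
  373 = 2 · 128 + 117
  128 = 1 · 117 + 11
  117 = 10 · 11 + 7
  11 = 1 · 7 + 4
  7 = 1 · 4 + 3
  4 = 1 · 3 + 1
  3 = 3 · 1 + 0
gcd(373, 128) = 1.
Track Bezout coefficients alongside the remainders: start with r₀ = 373 = a·1 + b·0 (s = 1, t = 0) and r₁ = 128 = a·0 + b·1 (s = 0, t = 1); each new remainder r_{k+1} = r_{k-1} − q_k·r_k inherits s_{k+1} = s_{k-1} − q_k·s_k, t_{k+1} = t_{k-1} − q_k·t_k, so r_k = a·s_k + b·t_k at every step:
  q = 2: r = 117, s = 1 − 2·0 = 1, t = 0 − 2·1 = -2  (check: 373·1 + 128·(-2) = 117)
  q = 1: r = 11, s = 0 − 1·1 = -1, t = 1 − 1·(-2) = 3  (check: 373·(-1) + 128·3 = 11)
  q = 10: r = 7, s = 1 − 10·(-1) = 11, t = -2 − 10·3 = -32  (check: 373·11 + 128·(-32) = 7)
  q = 1: r = 4, s = -1 − 1·11 = -12, t = 3 − 1·(-32) = 35  (check: 373·(-12) + 128·35 = 4)
  q = 1: r = 3, s = 11 − 1·(-12) = 23, t = -32 − 1·35 = -67  (check: 373·23 + 128·(-67) = 3)
  q = 1: r = 1, s = -12 − 1·23 = -35, t = 35 − 1·(-67) = 102  (check: 373·(-35) + 128·102 = 1)
The row with r = 1 (the gcd) gives the Bezout coefficients s = -35, t = 102.
Result: 373 · (-35) + 128 · (102) = 1.

gcd(373, 128) = 1; s = -35, t = 102 (check: 373·(-35) + 128·102 = 1).


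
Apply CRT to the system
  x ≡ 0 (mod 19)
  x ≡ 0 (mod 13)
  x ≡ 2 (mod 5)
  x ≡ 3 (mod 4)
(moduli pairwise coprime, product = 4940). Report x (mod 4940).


Product of moduli M = 19 · 13 · 5 · 4 = 4940.
Merge one congruence at a time:
  Start: x ≡ 0 (mod 19).
  Combine with x ≡ 0 (mod 13); new modulus lcm = 247.
    Write x = 0 + 19·t and substitute into x ≡ 0 (mod 13): 19·t ≡ 0 − 0 = 0 (mod 13).
    Reduce coefficients mod 13: 6·t ≡ 0 (mod 13).
    The inverse of 6 mod 13 is 11 (since 6·11 = 66 = 5·13 + 1), so t ≡ 11·0 = 0 ≡ 0 (mod 13).
    Then x = 0 + 19·0 = 0, valid modulo lcm(19, 13) = 247: x ≡ 0 (mod 247).
  Combine with x ≡ 2 (mod 5); new modulus lcm = 1235.
    Write x = 0 + 247·t and substitute into x ≡ 2 (mod 5): 247·t ≡ 2 − 0 = 2 (mod 5).
    Reduce coefficients mod 5: 2·t ≡ 2 (mod 5).
    The inverse of 2 mod 5 is 3 (since 2·3 = 6 = 1·5 + 1), so t ≡ 3·2 = 6 ≡ 1 (mod 5).
    Then x = 0 + 247·1 = 247, valid modulo lcm(247, 5) = 1235: x ≡ 247 (mod 1235).
  Combine with x ≡ 3 (mod 4); new modulus lcm = 4940.
    Write x = 247 + 1235·t and substitute into x ≡ 3 (mod 4): 1235·t ≡ 3 − 247 = -244 (mod 4).
    Reduce coefficients mod 4: 3·t ≡ 0 (mod 4).
    The inverse of 3 mod 4 is 3 (since 3·3 = 9 = 2·4 + 1), so t ≡ 3·0 = 0 ≡ 0 (mod 4).
    Then x = 247 + 1235·0 = 247, valid modulo lcm(1235, 4) = 4940: x ≡ 247 (mod 4940).
Verify against each original: 247 mod 19 = 0, 247 mod 13 = 0, 247 mod 5 = 2, 247 mod 4 = 3.

x ≡ 247 (mod 4940).


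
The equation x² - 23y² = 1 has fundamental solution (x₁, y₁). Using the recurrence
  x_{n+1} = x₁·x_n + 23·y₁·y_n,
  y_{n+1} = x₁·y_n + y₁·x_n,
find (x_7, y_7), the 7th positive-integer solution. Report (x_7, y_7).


Step 1: Find the fundamental solution (x₁, y₁) of x² - 23y² = 1.
  Expand √23 as a continued fraction. a₀ = ⌊√23⌋ = 4; iterate m_{k+1} = d_k·a_k − m_k, d_{k+1} = (23 − m_{k+1}²)/d_k, a_{k+1} = ⌊(a₀ + m_{k+1})/d_{k+1}⌋ (starting m₀ = 0, d₀ = 1), with convergents p_k = a_k·p_{k-1} + p_{k-2}, q_k = a_k·q_{k-1} + q_{k-2} (p₋₁ = 1, q₋₁ = 0):
  k = 0: a₀ = 4; p₀/q₀ = 4/1; p₀² − 23·q₀² = 16 − 23 = -7.
  k = 1: m = 4, d = 7, a = ⌊(4 + 4)/7⌋ = 1; p/q = (1·4 + 1)/(1·1 + 0) = 5/1; p² − 23·q² = 25 − 23 = 2.
  k = 2: m = 3, d = 2, a = ⌊(4 + 3)/2⌋ = 3; p/q = (3·5 + 4)/(3·1 + 1) = 19/4; p² − 23·q² = 361 − 368 = -7.
  k = 3: m = 3, d = 7, a = ⌊(4 + 3)/7⌋ = 1; p/q = (1·19 + 5)/(1·4 + 1) = 24/5; p² − 23·q² = 576 − 575 = 1.
  The first convergent with p² − 23·q² = 1 gives the fundamental solution (x₁, y₁) = (24, 5).
Step 2: Apply the recurrence (x_{n+1}, y_{n+1}) = (x₁x_n + 23y₁y_n, x₁y_n + y₁x_n) repeatedly.
  From (x_1, y_1) = (24, 5): x_2 = 24·24 + 23·5·5 = 1151; y_2 = 24·5 + 5·24 = 240.
  From (x_2, y_2) = (1151, 240): x_3 = 24·1151 + 23·5·240 = 55224; y_3 = 24·240 + 5·1151 = 11515.
  From (x_3, y_3) = (55224, 11515): x_4 = 24·55224 + 23·5·11515 = 2649601; y_4 = 24·11515 + 5·55224 = 552480.
  From (x_4, y_4) = (2649601, 552480): x_5 = 24·2649601 + 23·5·552480 = 127125624; y_5 = 24·552480 + 5·2649601 = 26507525.
  From (x_5, y_5) = (127125624, 26507525): x_6 = 24·127125624 + 23·5·26507525 = 6099380351; y_6 = 24·26507525 + 5·127125624 = 1271808720.
  From (x_6, y_6) = (6099380351, 1271808720): x_7 = 24·6099380351 + 23·5·1271808720 = 292643131224; y_7 = 24·1271808720 + 5·6099380351 = 61020311035.
Step 3: Verify x_7² - 23·y_7² = 85640002252587283738176 - 85640002252587283738175 = 1 (should be 1). ✓

(x_1, y_1) = (24, 5); (x_7, y_7) = (292643131224, 61020311035).


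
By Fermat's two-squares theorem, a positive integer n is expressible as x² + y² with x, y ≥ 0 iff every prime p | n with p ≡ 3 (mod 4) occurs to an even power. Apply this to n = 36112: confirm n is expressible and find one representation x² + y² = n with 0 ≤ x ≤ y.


Step 1: Factor n = 36112 = 2^4 · 37 · 61.
Step 2: Check the mod-4 condition on each prime factor: 2 = 2 (special); 37 ≡ 1 (mod 4), exponent 1; 61 ≡ 1 (mod 4), exponent 1.
All primes ≡ 3 (mod 4) appear to even exponent (or don't appear), so by the two-squares theorem n IS expressible as a sum of two squares.
Step 3: Build a representation. Group n = k² · m with k = 4 and m = 37 · 61 = 2257 (a product of primes ≡ 1 (mod 4)); a representation of m scales to one of n via (k·x)² + (k·y)² = k²(x² + y²). Each prime p ≡ 1 (mod 4) is itself a sum of two squares; find a² by testing p − a² for a perfect square:
  37: 37 − 1² = 36 = 6² ⇒ 37 = 1² + 6².
  61: 61 − 1² = 60, 61 − 2² = 57, 61 − 3² = 52, 61 − 4² = 45, 61 − 5² = 36 = 6² ⇒ 61 = 5² + 6².
  Combine using the Brahmagupta–Fibonacci identity (a² + b²)(c² + d²) = (ac − bd)² + (ad + bc)² = (ac + bd)² + (ad − bc)²:
  37 · 61 = 2257: from (1² + 6²)(5² + 6²), take (1·5 − 6·6, 1·6 + 6·5) = (5 − 36, 6 + 30) = (-31, 36); dropping signs (only squares matter) gives (31, 36); check 31² + 36² = 961 + 1296 = 2257 ✓.
  Scale by k = 4: (4·31, 4·36) = (124, 144).
Step 4: Order so x ≤ y and verify: 124² + 144² = 15376 + 20736 = 36112 = n. ✓

n = 36112 = 124² + 144² (one valid representation with x ≤ y).


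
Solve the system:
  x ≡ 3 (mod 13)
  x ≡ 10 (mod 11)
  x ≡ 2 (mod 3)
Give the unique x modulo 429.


Moduli 13, 11, 3 are pairwise coprime; by CRT there is a unique solution modulo M = 13 · 11 · 3 = 429.
Solve pairwise, accumulating the modulus:
  Start with x ≡ 3 (mod 13).
  Combine with x ≡ 10 (mod 11): since gcd(13, 11) = 1, we get a unique residue mod 143.
    Write x = 3 + 13·t and substitute into x ≡ 10 (mod 11): 13·t ≡ 10 − 3 = 7 (mod 11).
    Reduce coefficients mod 11: 2·t ≡ 7 (mod 11).
    The inverse of 2 mod 11 is 6 (since 2·6 = 12 = 1·11 + 1), so t ≡ 6·7 = 42 ≡ 9 (mod 11).
    Then x = 3 + 13·9 = 120, valid modulo lcm(13, 11) = 143: x ≡ 120 (mod 143).
  Combine with x ≡ 2 (mod 3): since gcd(143, 3) = 1, we get a unique residue mod 429.
    Write x = 120 + 143·t and substitute into x ≡ 2 (mod 3): 143·t ≡ 2 − 120 = -118 (mod 3).
    Reduce coefficients mod 3: 2·t ≡ 2 (mod 3).
    The inverse of 2 mod 3 is 2 (since 2·2 = 4 = 1·3 + 1), so t ≡ 2·2 = 4 ≡ 1 (mod 3).
    Then x = 120 + 143·1 = 263, valid modulo lcm(143, 3) = 429: x ≡ 263 (mod 429).
Verify: 263 mod 13 = 3 ✓, 263 mod 11 = 10 ✓, 263 mod 3 = 2 ✓.

x ≡ 263 (mod 429).


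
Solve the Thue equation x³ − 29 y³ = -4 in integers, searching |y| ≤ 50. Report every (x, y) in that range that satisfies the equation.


The equation is x³ - 29y³ = -4. For fixed y, x³ = 29·y³ − 4, so a solution requires the RHS to be a perfect cube.
Strategy: iterate y from -50 to 50, compute RHS = 29·y³ − 4, and check whether it is a (positive or negative) perfect cube.
Check small values of y:
  y = 0: RHS = -4 is not a perfect cube.
  y = 1: RHS = 25 is not a perfect cube.
  y = -1: RHS = -33 is not a perfect cube.
  y = 2: RHS = 228 is not a perfect cube.
  y = -2: RHS = -236 is not a perfect cube.
  y = 3: RHS = 779 is not a perfect cube.
  y = -3: RHS = -787 is not a perfect cube.
Continuing the search up to |y| = 50 finds no solutions either.
No (x, y) in the scanned range satisfies the equation.

No integer solutions with |y| ≤ 50.


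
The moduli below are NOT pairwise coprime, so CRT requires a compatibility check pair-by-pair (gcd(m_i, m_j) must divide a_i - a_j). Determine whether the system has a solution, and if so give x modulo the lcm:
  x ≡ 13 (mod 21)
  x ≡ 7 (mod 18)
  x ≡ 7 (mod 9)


Moduli 21, 18, 9 are not pairwise coprime, so CRT works modulo lcm(m_i) when all pairwise compatibility conditions hold.
Pairwise compatibility: gcd(m_i, m_j) must divide a_i - a_j for every pair.
Merge one congruence at a time:
  Start: x ≡ 13 (mod 21).
  Combine with x ≡ 7 (mod 18): gcd(21, 18) = 3; 7 - 13 = -6, which IS divisible by 3, so compatible.
    Write x = 13 + 21·t and substitute into x ≡ 7 (mod 18): 21·t ≡ 7 − 13 = -6 (mod 18).
    Divide the congruence (and modulus) by g = 3: 7·t ≡ -2 (mod 6).
    Reduce coefficients mod 6: 1·t ≡ 4 (mod 6).
    So t ≡ 4 (mod 6).
    Then x = 13 + 21·4 = 97, valid modulo lcm(21, 18) = 126: x ≡ 97 (mod 126).
  Combine with x ≡ 7 (mod 9): gcd(126, 9) = 9; 7 - 97 = -90, which IS divisible by 9, so compatible.
    Write x = 97 + 126·t and substitute into x ≡ 7 (mod 9): 126·t ≡ 7 − 97 = -90 (mod 9).
    Divide the congruence (and modulus) by g = 9: 14·t ≡ -10 (mod 1).
    Modulo 1 every t works; take t = 0.
    Then x = 97 + 126·0 = 97, valid modulo lcm(126, 9) = 126: x ≡ 97 (mod 126).
Verify: 97 mod 21 = 13, 97 mod 18 = 7, 97 mod 9 = 7.

x ≡ 97 (mod 126).


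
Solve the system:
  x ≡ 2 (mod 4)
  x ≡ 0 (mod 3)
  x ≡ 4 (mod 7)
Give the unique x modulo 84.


Moduli 4, 3, 7 are pairwise coprime; by CRT there is a unique solution modulo M = 4 · 3 · 7 = 84.
Solve pairwise, accumulating the modulus:
  Start with x ≡ 2 (mod 4).
  Combine with x ≡ 0 (mod 3): since gcd(4, 3) = 1, we get a unique residue mod 12.
    Write x = 2 + 4·t and substitute into x ≡ 0 (mod 3): 4·t ≡ 0 − 2 = -2 (mod 3).
    Reduce coefficients mod 3: 1·t ≡ 1 (mod 3).
    So t ≡ 1 (mod 3).
    Then x = 2 + 4·1 = 6, valid modulo lcm(4, 3) = 12: x ≡ 6 (mod 12).
  Combine with x ≡ 4 (mod 7): since gcd(12, 7) = 1, we get a unique residue mod 84.
    Write x = 6 + 12·t and substitute into x ≡ 4 (mod 7): 12·t ≡ 4 − 6 = -2 (mod 7).
    Reduce coefficients mod 7: 5·t ≡ 5 (mod 7).
    The inverse of 5 mod 7 is 3 (since 5·3 = 15 = 2·7 + 1), so t ≡ 3·5 = 15 ≡ 1 (mod 7).
    Then x = 6 + 12·1 = 18, valid modulo lcm(12, 7) = 84: x ≡ 18 (mod 84).
Verify: 18 mod 4 = 2 ✓, 18 mod 3 = 0 ✓, 18 mod 7 = 4 ✓.

x ≡ 18 (mod 84).


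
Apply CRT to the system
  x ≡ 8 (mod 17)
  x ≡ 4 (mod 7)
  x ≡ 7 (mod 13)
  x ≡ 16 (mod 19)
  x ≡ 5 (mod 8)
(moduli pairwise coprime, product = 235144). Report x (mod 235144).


Product of moduli M = 17 · 7 · 13 · 19 · 8 = 235144.
Merge one congruence at a time:
  Start: x ≡ 8 (mod 17).
  Combine with x ≡ 4 (mod 7); new modulus lcm = 119.
    Write x = 8 + 17·t and substitute into x ≡ 4 (mod 7): 17·t ≡ 4 − 8 = -4 (mod 7).
    Reduce coefficients mod 7: 3·t ≡ 3 (mod 7).
    The inverse of 3 mod 7 is 5 (since 3·5 = 15 = 2·7 + 1), so t ≡ 5·3 = 15 ≡ 1 (mod 7).
    Then x = 8 + 17·1 = 25, valid modulo lcm(17, 7) = 119: x ≡ 25 (mod 119).
  Combine with x ≡ 7 (mod 13); new modulus lcm = 1547.
    Write x = 25 + 119·t and substitute into x ≡ 7 (mod 13): 119·t ≡ 7 − 25 = -18 (mod 13).
    Reduce coefficients mod 13: 2·t ≡ 8 (mod 13).
    The inverse of 2 mod 13 is 7 (since 2·7 = 14 = 1·13 + 1), so t ≡ 7·8 = 56 ≡ 4 (mod 13).
    Then x = 25 + 119·4 = 501, valid modulo lcm(119, 13) = 1547: x ≡ 501 (mod 1547).
  Combine with x ≡ 16 (mod 19); new modulus lcm = 29393.
    Write x = 501 + 1547·t and substitute into x ≡ 16 (mod 19): 1547·t ≡ 16 − 501 = -485 (mod 19).
    Reduce coefficients mod 19: 8·t ≡ 9 (mod 19).
    The inverse of 8 mod 19 is 12 (since 8·12 = 96 = 5·19 + 1), so t ≡ 12·9 = 108 ≡ 13 (mod 19).
    Then x = 501 + 1547·13 = 20612, valid modulo lcm(1547, 19) = 29393: x ≡ 20612 (mod 29393).
  Combine with x ≡ 5 (mod 8); new modulus lcm = 235144.
    Write x = 20612 + 29393·t and substitute into x ≡ 5 (mod 8): 29393·t ≡ 5 − 20612 = -20607 (mod 8).
    Reduce coefficients mod 8: 1·t ≡ 1 (mod 8).
    So t ≡ 1 (mod 8).
    Then x = 20612 + 29393·1 = 50005, valid modulo lcm(29393, 8) = 235144: x ≡ 50005 (mod 235144).
Verify against each original: 50005 mod 17 = 8, 50005 mod 7 = 4, 50005 mod 13 = 7, 50005 mod 19 = 16, 50005 mod 8 = 5.

x ≡ 50005 (mod 235144).


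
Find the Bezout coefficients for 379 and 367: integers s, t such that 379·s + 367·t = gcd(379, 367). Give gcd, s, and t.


Euclidean algorithm on (379, 367) — divide until remainder is 0:
  379 = 1 · 367 + 12
  367 = 30 · 12 + 7
  12 = 1 · 7 + 5
  7 = 1 · 5 + 2
  5 = 2 · 2 + 1
  2 = 2 · 1 + 0
gcd(379, 367) = 1.
Track Bezout coefficients alongside the remainders: start with r₀ = 379 = a·1 + b·0 (s = 1, t = 0) and r₁ = 367 = a·0 + b·1 (s = 0, t = 1); each new remainder r_{k+1} = r_{k-1} − q_k·r_k inherits s_{k+1} = s_{k-1} − q_k·s_k, t_{k+1} = t_{k-1} − q_k·t_k, so r_k = a·s_k + b·t_k at every step:
  q = 1: r = 12, s = 1 − 1·0 = 1, t = 0 − 1·1 = -1  (check: 379·1 + 367·(-1) = 12)
  q = 30: r = 7, s = 0 − 30·1 = -30, t = 1 − 30·(-1) = 31  (check: 379·(-30) + 367·31 = 7)
  q = 1: r = 5, s = 1 − 1·(-30) = 31, t = -1 − 1·31 = -32  (check: 379·31 + 367·(-32) = 5)
  q = 1: r = 2, s = -30 − 1·31 = -61, t = 31 − 1·(-32) = 63  (check: 379·(-61) + 367·63 = 2)
  q = 2: r = 1, s = 31 − 2·(-61) = 153, t = -32 − 2·63 = -158  (check: 379·153 + 367·(-158) = 1)
The row with r = 1 (the gcd) gives the Bezout coefficients s = 153, t = -158.
Result: 379 · (153) + 367 · (-158) = 1.

gcd(379, 367) = 1; s = 153, t = -158 (check: 379·153 + 367·(-158) = 1).


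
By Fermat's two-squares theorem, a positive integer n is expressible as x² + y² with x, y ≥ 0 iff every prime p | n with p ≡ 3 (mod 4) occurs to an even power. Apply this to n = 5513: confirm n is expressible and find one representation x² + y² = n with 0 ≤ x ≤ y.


Step 1: Factor n = 5513 = 37 · 149.
Step 2: Check the mod-4 condition on each prime factor: 37 ≡ 1 (mod 4), exponent 1; 149 ≡ 1 (mod 4), exponent 1.
All primes ≡ 3 (mod 4) appear to even exponent (or don't appear), so by the two-squares theorem n IS expressible as a sum of two squares.
Step 3: Build a representation. Here n = 37 · 149 is a product of primes ≡ 1 (mod 4). Each prime p ≡ 1 (mod 4) is itself a sum of two squares; find a² by testing p − a² for a perfect square:
  37: 37 − 1² = 36 = 6² ⇒ 37 = 1² + 6².
  149: 149 − 1² = 148, 149 − 2² = 145, 149 − 3² = 140, 149 − 4² = 133, 149 − 5² = 124, 149 − 6² = 113, 149 − 7² = 100 = 10² ⇒ 149 = 7² + 10².
  Combine using the Brahmagupta–Fibonacci identity (a² + b²)(c² + d²) = (ac − bd)² + (ad + bc)² = (ac + bd)² + (ad − bc)²:
  37 · 149 = 5513: from (1² + 6²)(7² + 10²), take (1·7 − 6·10, 1·10 + 6·7) = (7 − 60, 10 + 42) = (-53, 52); dropping signs (only squares matter) gives (53, 52); check 53² + 52² = 2809 + 2704 = 5513 ✓.
Step 4: Order so x ≤ y and verify: 52² + 53² = 2704 + 2809 = 5513 = n. ✓

n = 5513 = 52² + 53² (one valid representation with x ≤ y).


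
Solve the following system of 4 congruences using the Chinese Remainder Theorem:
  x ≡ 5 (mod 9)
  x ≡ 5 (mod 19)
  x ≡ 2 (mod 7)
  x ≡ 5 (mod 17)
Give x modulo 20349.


Product of moduli M = 9 · 19 · 7 · 17 = 20349.
Merge one congruence at a time:
  Start: x ≡ 5 (mod 9).
  Combine with x ≡ 5 (mod 19); new modulus lcm = 171.
    Write x = 5 + 9·t and substitute into x ≡ 5 (mod 19): 9·t ≡ 5 − 5 = 0 (mod 19).
    The inverse of 9 mod 19 is 17 (since 9·17 = 153 = 8·19 + 1), so t ≡ 17·0 = 0 ≡ 0 (mod 19).
    Then x = 5 + 9·0 = 5, valid modulo lcm(9, 19) = 171: x ≡ 5 (mod 171).
  Combine with x ≡ 2 (mod 7); new modulus lcm = 1197.
    Write x = 5 + 171·t and substitute into x ≡ 2 (mod 7): 171·t ≡ 2 − 5 = -3 (mod 7).
    Reduce coefficients mod 7: 3·t ≡ 4 (mod 7).
    The inverse of 3 mod 7 is 5 (since 3·5 = 15 = 2·7 + 1), so t ≡ 5·4 = 20 ≡ 6 (mod 7).
    Then x = 5 + 171·6 = 1031, valid modulo lcm(171, 7) = 1197: x ≡ 1031 (mod 1197).
  Combine with x ≡ 5 (mod 17); new modulus lcm = 20349.
    Write x = 1031 + 1197·t and substitute into x ≡ 5 (mod 17): 1197·t ≡ 5 − 1031 = -1026 (mod 17).
    Reduce coefficients mod 17: 7·t ≡ 11 (mod 17).
    The inverse of 7 mod 17 is 5 (since 7·5 = 35 = 2·17 + 1), so t ≡ 5·11 = 55 ≡ 4 (mod 17).
    Then x = 1031 + 1197·4 = 5819, valid modulo lcm(1197, 17) = 20349: x ≡ 5819 (mod 20349).
Verify against each original: 5819 mod 9 = 5, 5819 mod 19 = 5, 5819 mod 7 = 2, 5819 mod 17 = 5.

x ≡ 5819 (mod 20349).


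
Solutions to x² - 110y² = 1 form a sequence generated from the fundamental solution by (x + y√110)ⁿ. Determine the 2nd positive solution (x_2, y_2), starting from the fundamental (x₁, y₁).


Step 1: Find the fundamental solution (x₁, y₁) of x² - 110y² = 1.
  Expand √110 as a continued fraction. a₀ = ⌊√110⌋ = 10; iterate m_{k+1} = d_k·a_k − m_k, d_{k+1} = (110 − m_{k+1}²)/d_k, a_{k+1} = ⌊(a₀ + m_{k+1})/d_{k+1}⌋ (starting m₀ = 0, d₀ = 1), with convergents p_k = a_k·p_{k-1} + p_{k-2}, q_k = a_k·q_{k-1} + q_{k-2} (p₋₁ = 1, q₋₁ = 0):
  k = 0: a₀ = 10; p₀/q₀ = 10/1; p₀² − 110·q₀² = 100 − 110 = -10.
  k = 1: m = 10, d = 10, a = ⌊(10 + 10)/10⌋ = 2; p/q = (2·10 + 1)/(2·1 + 0) = 21/2; p² − 110·q² = 441 − 440 = 1.
  The first convergent with p² − 110·q² = 1 gives the fundamental solution (x₁, y₁) = (21, 2).
Step 2: Apply the recurrence (x_{n+1}, y_{n+1}) = (x₁x_n + 110y₁y_n, x₁y_n + y₁x_n) repeatedly.
  From (x_1, y_1) = (21, 2): x_2 = 21·21 + 110·2·2 = 881; y_2 = 21·2 + 2·21 = 84.
Step 3: Verify x_2² - 110·y_2² = 776161 - 776160 = 1 (should be 1). ✓

(x_1, y_1) = (21, 2); (x_2, y_2) = (881, 84).
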